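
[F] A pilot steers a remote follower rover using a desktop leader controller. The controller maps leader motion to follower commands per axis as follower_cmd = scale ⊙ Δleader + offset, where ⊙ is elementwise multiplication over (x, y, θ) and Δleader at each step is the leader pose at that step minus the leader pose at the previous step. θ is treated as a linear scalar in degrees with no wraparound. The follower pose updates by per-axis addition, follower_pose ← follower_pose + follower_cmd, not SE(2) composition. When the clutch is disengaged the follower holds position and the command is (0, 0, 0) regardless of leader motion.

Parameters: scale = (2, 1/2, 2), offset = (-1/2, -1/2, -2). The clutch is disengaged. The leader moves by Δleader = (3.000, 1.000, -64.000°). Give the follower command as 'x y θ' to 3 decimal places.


clutch disengaged → follower holds; cmd = (0, 0, 0)

0.000 0.000 0.000


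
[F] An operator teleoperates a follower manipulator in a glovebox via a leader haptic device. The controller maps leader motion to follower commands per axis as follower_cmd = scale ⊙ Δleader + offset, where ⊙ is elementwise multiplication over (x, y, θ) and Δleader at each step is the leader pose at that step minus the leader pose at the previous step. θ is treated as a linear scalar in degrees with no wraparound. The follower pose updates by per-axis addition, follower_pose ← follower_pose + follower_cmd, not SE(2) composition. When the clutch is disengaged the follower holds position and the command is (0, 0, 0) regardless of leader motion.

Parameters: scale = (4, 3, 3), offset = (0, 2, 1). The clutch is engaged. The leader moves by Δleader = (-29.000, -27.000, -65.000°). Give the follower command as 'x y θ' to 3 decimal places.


-116.000 -79.000 -194.000

axis x: 4·-29.000 + 0 = -116.000
axis y: 3·-27.000 + 2 = -79.000
axis θ: 3·-65.000 + 1 = -194.000


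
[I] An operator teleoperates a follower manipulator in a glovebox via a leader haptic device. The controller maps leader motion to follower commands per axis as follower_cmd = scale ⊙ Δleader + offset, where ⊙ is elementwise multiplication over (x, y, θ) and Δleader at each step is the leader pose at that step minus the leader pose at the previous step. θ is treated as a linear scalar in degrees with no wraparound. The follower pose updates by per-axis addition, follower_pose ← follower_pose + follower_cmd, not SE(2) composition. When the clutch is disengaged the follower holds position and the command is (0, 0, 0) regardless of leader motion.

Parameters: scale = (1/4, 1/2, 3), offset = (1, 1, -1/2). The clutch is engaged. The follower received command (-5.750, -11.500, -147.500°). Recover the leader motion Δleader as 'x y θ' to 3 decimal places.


axis x: (-5.750 − 1) / (1/4) = -27.000
axis y: (-11.500 − 1) / (1/2) = -25.000
axis θ: (-147.500 − -1/2) / (3) = -49.000

-27.000 -25.000 -49.000


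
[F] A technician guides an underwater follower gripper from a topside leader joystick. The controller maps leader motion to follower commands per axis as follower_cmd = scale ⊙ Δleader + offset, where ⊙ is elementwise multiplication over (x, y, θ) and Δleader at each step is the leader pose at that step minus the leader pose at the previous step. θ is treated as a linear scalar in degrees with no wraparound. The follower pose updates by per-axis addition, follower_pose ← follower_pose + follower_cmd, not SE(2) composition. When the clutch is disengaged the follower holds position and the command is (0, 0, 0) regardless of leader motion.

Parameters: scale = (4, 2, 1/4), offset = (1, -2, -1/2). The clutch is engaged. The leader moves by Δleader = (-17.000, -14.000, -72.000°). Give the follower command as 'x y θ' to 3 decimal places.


-67.000 -30.000 -18.500

axis x: 4·-17.000 + 1 = -67.000
axis y: 2·-14.000 + -2 = -30.000
axis θ: 1/4·-72.000 + -1/2 = -18.500


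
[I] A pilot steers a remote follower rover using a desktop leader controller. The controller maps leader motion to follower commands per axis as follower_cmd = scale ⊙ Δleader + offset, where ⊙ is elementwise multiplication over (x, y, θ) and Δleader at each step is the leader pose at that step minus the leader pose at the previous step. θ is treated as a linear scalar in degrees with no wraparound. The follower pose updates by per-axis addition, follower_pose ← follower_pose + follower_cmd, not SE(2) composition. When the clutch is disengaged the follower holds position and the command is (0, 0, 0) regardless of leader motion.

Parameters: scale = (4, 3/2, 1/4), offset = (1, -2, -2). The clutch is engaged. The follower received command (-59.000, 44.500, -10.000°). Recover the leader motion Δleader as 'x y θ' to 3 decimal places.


axis x: (-59.000 − 1) / (4) = -15.000
axis y: (44.500 − -2) / (3/2) = 31.000
axis θ: (-10.000 − -2) / (1/4) = -32.000

-15.000 31.000 -32.000


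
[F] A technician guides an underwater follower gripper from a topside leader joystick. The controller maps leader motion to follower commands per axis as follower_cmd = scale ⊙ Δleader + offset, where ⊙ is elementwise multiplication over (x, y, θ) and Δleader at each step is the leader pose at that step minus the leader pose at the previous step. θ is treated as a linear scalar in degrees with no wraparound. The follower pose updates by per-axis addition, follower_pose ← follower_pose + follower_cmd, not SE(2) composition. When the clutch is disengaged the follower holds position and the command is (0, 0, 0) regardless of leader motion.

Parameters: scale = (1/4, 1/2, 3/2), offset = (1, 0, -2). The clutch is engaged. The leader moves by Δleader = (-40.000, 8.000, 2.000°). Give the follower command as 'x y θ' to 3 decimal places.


axis x: 1/4·-40.000 + 1 = -9.000
axis y: 1/2·8.000 + 0 = 4.000
axis θ: 3/2·2.000 + -2 = 1.000

-9.000 4.000 1.000


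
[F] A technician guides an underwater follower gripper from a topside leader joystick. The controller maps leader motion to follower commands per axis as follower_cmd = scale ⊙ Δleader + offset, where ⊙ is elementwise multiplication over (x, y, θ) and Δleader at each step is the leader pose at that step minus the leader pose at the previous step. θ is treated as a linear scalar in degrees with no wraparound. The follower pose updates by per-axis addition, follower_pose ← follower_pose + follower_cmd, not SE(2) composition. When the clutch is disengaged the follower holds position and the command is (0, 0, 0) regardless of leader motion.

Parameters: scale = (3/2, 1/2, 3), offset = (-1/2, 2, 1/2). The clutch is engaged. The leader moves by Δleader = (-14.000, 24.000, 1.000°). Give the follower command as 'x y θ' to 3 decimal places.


axis x: 3/2·-14.000 + -1/2 = -21.500
axis y: 1/2·24.000 + 2 = 14.000
axis θ: 3·1.000 + 1/2 = 3.500

-21.500 14.000 3.500


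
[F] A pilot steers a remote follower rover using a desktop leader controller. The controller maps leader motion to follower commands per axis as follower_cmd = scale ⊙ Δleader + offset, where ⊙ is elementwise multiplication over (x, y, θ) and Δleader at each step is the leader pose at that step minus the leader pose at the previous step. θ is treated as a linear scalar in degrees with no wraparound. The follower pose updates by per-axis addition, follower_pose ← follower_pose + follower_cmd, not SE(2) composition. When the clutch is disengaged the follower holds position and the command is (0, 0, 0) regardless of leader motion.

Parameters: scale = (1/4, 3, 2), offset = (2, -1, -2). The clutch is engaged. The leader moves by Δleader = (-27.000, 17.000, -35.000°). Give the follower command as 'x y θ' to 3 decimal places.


axis x: 1/4·-27.000 + 2 = -4.750
axis y: 3·17.000 + -1 = 50.000
axis θ: 2·-35.000 + -2 = -72.000

-4.750 50.000 -72.000


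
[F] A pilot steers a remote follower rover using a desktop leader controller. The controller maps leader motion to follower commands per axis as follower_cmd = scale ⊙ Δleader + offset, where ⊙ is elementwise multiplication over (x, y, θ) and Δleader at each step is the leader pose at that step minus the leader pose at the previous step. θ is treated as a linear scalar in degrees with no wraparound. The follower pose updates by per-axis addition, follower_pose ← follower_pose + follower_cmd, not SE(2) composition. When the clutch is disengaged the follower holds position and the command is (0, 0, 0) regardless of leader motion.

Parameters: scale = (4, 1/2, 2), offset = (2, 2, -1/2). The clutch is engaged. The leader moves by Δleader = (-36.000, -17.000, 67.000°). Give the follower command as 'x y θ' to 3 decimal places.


axis x: 4·-36.000 + 2 = -142.000
axis y: 1/2·-17.000 + 2 = -6.500
axis θ: 2·67.000 + -1/2 = 133.500

-142.000 -6.500 133.500


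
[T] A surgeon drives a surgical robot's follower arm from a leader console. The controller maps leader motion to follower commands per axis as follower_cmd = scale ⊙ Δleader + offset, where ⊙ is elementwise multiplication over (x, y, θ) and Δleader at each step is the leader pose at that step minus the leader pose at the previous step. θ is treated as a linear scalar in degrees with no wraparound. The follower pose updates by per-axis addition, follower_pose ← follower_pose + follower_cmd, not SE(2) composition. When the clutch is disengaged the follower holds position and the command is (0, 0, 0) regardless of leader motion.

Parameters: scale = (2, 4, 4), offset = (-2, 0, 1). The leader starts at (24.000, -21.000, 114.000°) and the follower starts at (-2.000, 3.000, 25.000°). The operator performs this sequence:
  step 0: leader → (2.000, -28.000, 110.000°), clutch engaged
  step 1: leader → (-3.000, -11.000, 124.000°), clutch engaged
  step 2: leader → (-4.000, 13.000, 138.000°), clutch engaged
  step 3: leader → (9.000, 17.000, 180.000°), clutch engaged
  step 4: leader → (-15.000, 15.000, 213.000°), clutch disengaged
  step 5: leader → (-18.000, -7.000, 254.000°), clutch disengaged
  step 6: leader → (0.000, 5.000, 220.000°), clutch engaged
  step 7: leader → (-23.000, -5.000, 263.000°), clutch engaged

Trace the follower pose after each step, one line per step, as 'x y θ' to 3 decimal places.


-48.000 -25.000 10.000
-60.000 43.000 67.000
-64.000 139.000 124.000
-40.000 155.000 293.000
-40.000 155.000 293.000
-40.000 155.000 293.000
-6.000 203.000 158.000
-54.000 163.000 331.000

step 0: Δleader=(-22.000, -7.000, -4.000°), engaged; cmd=(-46.000, -28.000, -15.000°) → follower=(-48.000, -25.000, 10.000°)
step 1: Δleader=(-5.000, 17.000, 14.000°), engaged; cmd=(-12.000, 68.000, 57.000°) → follower=(-60.000, 43.000, 67.000°)
step 2: Δleader=(-1.000, 24.000, 14.000°), engaged; cmd=(-4.000, 96.000, 57.000°) → follower=(-64.000, 139.000, 124.000°)
step 3: Δleader=(13.000, 4.000, 42.000°), engaged; cmd=(24.000, 16.000, 169.000°) → follower=(-40.000, 155.000, 293.000°)
step 4: Δleader=(-24.000, -2.000, 33.000°), disengaged; cmd=(0,0,0) → follower holds at (-40.000, 155.000, 293.000°)
step 5: Δleader=(-3.000, -22.000, 41.000°), disengaged; cmd=(0,0,0) → follower holds at (-40.000, 155.000, 293.000°)
step 6: Δleader=(18.000, 12.000, -34.000°), engaged; cmd=(34.000, 48.000, -135.000°) → follower=(-6.000, 203.000, 158.000°)
step 7: Δleader=(-23.000, -10.000, 43.000°), engaged; cmd=(-48.000, -40.000, 173.000°) → follower=(-54.000, 163.000, 331.000°)


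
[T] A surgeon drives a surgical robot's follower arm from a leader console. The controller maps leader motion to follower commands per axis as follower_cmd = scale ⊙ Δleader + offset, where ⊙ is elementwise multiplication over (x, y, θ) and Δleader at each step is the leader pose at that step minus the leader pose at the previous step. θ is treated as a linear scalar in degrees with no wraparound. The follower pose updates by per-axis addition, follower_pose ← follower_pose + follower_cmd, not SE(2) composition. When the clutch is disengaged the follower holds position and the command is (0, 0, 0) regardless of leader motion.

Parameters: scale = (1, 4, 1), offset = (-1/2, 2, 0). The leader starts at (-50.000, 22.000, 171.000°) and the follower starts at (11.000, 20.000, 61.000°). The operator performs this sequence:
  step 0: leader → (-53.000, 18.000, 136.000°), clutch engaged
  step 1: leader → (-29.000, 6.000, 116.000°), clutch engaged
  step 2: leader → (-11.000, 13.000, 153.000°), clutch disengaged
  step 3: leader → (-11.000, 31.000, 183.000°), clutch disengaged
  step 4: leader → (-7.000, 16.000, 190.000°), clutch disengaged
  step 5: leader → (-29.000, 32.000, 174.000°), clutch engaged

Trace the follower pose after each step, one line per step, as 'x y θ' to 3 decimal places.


7.500 6.000 26.000
31.000 -40.000 6.000
31.000 -40.000 6.000
31.000 -40.000 6.000
31.000 -40.000 6.000
8.500 26.000 -10.000

step 0: Δleader=(-3.000, -4.000, -35.000°), engaged; cmd=(-3.500, -14.000, -35.000°) → follower=(7.500, 6.000, 26.000°)
step 1: Δleader=(24.000, -12.000, -20.000°), engaged; cmd=(23.500, -46.000, -20.000°) → follower=(31.000, -40.000, 6.000°)
step 2: Δleader=(18.000, 7.000, 37.000°), disengaged; cmd=(0,0,0) → follower holds at (31.000, -40.000, 6.000°)
step 3: Δleader=(0.000, 18.000, 30.000°), disengaged; cmd=(0,0,0) → follower holds at (31.000, -40.000, 6.000°)
step 4: Δleader=(4.000, -15.000, 7.000°), disengaged; cmd=(0,0,0) → follower holds at (31.000, -40.000, 6.000°)
step 5: Δleader=(-22.000, 16.000, -16.000°), engaged; cmd=(-22.500, 66.000, -16.000°) → follower=(8.500, 26.000, -10.000°)


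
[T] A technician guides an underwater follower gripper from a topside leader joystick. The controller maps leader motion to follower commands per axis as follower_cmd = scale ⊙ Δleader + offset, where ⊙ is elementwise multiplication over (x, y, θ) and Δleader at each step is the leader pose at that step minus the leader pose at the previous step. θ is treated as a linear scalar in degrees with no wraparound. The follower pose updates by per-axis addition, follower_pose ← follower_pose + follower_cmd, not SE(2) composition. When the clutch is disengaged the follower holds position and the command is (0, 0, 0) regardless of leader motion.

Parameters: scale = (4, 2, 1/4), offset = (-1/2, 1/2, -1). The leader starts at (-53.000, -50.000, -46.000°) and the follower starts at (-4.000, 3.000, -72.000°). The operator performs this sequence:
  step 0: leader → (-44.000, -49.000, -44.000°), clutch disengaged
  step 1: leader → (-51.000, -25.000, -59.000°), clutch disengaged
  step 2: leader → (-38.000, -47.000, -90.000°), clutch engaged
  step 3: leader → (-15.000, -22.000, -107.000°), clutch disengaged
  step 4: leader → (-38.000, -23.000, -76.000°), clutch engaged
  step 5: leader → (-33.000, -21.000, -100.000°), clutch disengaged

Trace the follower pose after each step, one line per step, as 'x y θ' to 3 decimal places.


step 0: Δleader=(9.000, 1.000, 2.000°), disengaged; cmd=(0,0,0) → follower holds at (-4.000, 3.000, -72.000°)
step 1: Δleader=(-7.000, 24.000, -15.000°), disengaged; cmd=(0,0,0) → follower holds at (-4.000, 3.000, -72.000°)
step 2: Δleader=(13.000, -22.000, -31.000°), engaged; cmd=(51.500, -43.500, -8.750°) → follower=(47.500, -40.500, -80.750°)
step 3: Δleader=(23.000, 25.000, -17.000°), disengaged; cmd=(0,0,0) → follower holds at (47.500, -40.500, -80.750°)
step 4: Δleader=(-23.000, -1.000, 31.000°), engaged; cmd=(-92.500, -1.500, 6.750°) → follower=(-45.000, -42.000, -74.000°)
step 5: Δleader=(5.000, 2.000, -24.000°), disengaged; cmd=(0,0,0) → follower holds at (-45.000, -42.000, -74.000°)

-4.000 3.000 -72.000
-4.000 3.000 -72.000
47.500 -40.500 -80.750
47.500 -40.500 -80.750
-45.000 -42.000 -74.000
-45.000 -42.000 -74.000


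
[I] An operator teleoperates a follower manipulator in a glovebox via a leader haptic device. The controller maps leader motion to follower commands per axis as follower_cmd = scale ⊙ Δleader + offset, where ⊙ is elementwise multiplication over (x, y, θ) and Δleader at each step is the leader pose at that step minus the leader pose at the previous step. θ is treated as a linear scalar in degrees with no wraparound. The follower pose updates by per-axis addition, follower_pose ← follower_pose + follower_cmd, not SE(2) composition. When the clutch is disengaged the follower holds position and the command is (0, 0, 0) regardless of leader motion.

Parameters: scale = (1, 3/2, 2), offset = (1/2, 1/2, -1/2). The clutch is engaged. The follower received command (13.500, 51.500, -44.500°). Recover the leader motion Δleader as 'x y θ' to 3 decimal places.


13.000 34.000 -22.000

axis x: (13.500 − 1/2) / (1) = 13.000
axis y: (51.500 − 1/2) / (3/2) = 34.000
axis θ: (-44.500 − -1/2) / (2) = -22.000


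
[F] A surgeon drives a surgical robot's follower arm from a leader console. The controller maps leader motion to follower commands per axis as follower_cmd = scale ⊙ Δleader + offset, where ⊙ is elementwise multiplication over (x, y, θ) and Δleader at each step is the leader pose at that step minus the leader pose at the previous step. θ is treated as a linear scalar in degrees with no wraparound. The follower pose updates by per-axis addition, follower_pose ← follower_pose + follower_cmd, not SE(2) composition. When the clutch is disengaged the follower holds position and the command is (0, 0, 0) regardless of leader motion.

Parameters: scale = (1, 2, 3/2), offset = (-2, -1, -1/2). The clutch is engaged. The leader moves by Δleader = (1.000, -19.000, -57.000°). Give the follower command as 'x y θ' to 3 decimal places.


axis x: 1·1.000 + -2 = -1.000
axis y: 2·-19.000 + -1 = -39.000
axis θ: 3/2·-57.000 + -1/2 = -86.000

-1.000 -39.000 -86.000


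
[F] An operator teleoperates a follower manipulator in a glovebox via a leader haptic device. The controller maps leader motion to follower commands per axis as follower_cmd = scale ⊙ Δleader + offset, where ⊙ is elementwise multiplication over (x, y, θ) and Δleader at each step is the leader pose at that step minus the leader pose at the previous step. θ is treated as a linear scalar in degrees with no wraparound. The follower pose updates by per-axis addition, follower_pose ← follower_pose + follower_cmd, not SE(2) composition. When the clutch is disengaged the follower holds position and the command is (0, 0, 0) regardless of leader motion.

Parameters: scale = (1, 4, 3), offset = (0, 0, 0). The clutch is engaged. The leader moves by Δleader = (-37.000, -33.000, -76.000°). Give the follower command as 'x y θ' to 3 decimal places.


-37.000 -132.000 -228.000

axis x: 1·-37.000 + 0 = -37.000
axis y: 4·-33.000 + 0 = -132.000
axis θ: 3·-76.000 + 0 = -228.000


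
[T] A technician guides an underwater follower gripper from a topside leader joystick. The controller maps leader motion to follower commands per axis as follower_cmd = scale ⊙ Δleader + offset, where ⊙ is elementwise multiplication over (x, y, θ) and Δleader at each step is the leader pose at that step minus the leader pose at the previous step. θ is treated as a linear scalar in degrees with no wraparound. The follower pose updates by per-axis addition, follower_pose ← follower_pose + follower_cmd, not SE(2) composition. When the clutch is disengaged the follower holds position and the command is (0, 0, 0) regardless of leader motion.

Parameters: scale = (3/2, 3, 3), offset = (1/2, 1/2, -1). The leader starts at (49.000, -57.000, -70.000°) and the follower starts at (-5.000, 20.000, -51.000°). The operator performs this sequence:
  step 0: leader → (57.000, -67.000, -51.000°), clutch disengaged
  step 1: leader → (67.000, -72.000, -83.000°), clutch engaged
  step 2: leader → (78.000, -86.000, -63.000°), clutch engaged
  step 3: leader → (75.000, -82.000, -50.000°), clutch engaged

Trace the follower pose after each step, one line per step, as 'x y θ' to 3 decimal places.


-5.000 20.000 -51.000
10.500 5.500 -148.000
27.500 -36.000 -89.000
23.500 -23.500 -51.000

step 0: Δleader=(8.000, -10.000, 19.000°), disengaged; cmd=(0,0,0) → follower holds at (-5.000, 20.000, -51.000°)
step 1: Δleader=(10.000, -5.000, -32.000°), engaged; cmd=(15.500, -14.500, -97.000°) → follower=(10.500, 5.500, -148.000°)
step 2: Δleader=(11.000, -14.000, 20.000°), engaged; cmd=(17.000, -41.500, 59.000°) → follower=(27.500, -36.000, -89.000°)
step 3: Δleader=(-3.000, 4.000, 13.000°), engaged; cmd=(-4.000, 12.500, 38.000°) → follower=(23.500, -23.500, -51.000°)


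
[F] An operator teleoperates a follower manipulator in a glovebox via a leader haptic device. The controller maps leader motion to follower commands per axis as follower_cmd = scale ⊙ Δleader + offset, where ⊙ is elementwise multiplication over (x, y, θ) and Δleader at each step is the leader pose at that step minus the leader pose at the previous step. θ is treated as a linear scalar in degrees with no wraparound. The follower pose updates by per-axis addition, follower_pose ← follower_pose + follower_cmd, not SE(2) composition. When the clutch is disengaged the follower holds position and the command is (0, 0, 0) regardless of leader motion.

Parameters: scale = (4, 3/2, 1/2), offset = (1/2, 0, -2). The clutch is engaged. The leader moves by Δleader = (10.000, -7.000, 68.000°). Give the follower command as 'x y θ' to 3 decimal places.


40.500 -10.500 32.000

axis x: 4·10.000 + 1/2 = 40.500
axis y: 3/2·-7.000 + 0 = -10.500
axis θ: 1/2·68.000 + -2 = 32.000


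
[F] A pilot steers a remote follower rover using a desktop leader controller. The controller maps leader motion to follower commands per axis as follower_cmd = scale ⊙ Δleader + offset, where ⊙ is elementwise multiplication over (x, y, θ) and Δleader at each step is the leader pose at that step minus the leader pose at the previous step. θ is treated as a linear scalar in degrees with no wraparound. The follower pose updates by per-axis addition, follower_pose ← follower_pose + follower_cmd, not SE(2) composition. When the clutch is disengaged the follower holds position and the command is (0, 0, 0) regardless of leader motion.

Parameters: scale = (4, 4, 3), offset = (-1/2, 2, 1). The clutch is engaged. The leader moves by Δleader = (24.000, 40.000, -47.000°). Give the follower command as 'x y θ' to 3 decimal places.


95.500 162.000 -140.000

axis x: 4·24.000 + -1/2 = 95.500
axis y: 4·40.000 + 2 = 162.000
axis θ: 3·-47.000 + 1 = -140.000


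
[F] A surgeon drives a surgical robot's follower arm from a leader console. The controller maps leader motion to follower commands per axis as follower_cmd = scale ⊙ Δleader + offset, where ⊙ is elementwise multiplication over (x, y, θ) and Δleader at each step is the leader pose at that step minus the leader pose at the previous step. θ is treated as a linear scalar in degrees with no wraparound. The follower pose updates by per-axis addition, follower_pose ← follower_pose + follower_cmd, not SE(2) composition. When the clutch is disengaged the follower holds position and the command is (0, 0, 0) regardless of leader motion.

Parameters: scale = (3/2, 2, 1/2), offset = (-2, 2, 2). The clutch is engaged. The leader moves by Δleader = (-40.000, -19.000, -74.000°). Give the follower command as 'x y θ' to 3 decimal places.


axis x: 3/2·-40.000 + -2 = -62.000
axis y: 2·-19.000 + 2 = -36.000
axis θ: 1/2·-74.000 + 2 = -35.000

-62.000 -36.000 -35.000


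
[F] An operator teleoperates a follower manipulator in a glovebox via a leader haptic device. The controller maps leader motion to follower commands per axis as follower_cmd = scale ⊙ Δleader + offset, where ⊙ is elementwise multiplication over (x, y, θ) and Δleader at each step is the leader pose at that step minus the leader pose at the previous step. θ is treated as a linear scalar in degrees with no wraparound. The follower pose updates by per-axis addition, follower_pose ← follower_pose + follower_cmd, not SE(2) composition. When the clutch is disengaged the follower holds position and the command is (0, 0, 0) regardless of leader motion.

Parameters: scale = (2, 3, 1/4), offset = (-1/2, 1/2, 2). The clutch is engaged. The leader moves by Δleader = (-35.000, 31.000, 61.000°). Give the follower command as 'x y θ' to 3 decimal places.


-70.500 93.500 17.250

axis x: 2·-35.000 + -1/2 = -70.500
axis y: 3·31.000 + 1/2 = 93.500
axis θ: 1/4·61.000 + 2 = 17.250


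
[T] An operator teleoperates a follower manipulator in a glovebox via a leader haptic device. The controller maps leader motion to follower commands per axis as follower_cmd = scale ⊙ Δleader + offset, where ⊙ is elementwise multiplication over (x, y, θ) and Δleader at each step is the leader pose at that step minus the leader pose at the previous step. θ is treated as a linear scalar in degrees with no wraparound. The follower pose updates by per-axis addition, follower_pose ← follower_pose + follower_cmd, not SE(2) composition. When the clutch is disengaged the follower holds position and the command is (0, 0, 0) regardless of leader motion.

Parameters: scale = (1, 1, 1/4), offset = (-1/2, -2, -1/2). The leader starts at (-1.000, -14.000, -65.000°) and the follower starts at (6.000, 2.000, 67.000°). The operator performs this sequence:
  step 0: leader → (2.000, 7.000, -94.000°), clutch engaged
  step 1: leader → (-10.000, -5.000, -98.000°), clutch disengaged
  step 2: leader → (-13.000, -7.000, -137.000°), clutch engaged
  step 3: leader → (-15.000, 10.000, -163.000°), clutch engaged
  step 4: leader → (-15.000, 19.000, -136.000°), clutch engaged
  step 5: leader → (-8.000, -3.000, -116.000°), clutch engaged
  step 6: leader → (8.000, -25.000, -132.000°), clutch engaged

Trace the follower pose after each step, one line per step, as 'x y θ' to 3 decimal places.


8.500 21.000 59.250
8.500 21.000 59.250
5.000 17.000 49.000
2.500 32.000 42.000
2.000 39.000 48.250
8.500 15.000 52.750
24.000 -9.000 48.250

step 0: Δleader=(3.000, 21.000, -29.000°), engaged; cmd=(2.500, 19.000, -7.750°) → follower=(8.500, 21.000, 59.250°)
step 1: Δleader=(-12.000, -12.000, -4.000°), disengaged; cmd=(0,0,0) → follower holds at (8.500, 21.000, 59.250°)
step 2: Δleader=(-3.000, -2.000, -39.000°), engaged; cmd=(-3.500, -4.000, -10.250°) → follower=(5.000, 17.000, 49.000°)
step 3: Δleader=(-2.000, 17.000, -26.000°), engaged; cmd=(-2.500, 15.000, -7.000°) → follower=(2.500, 32.000, 42.000°)
step 4: Δleader=(0.000, 9.000, 27.000°), engaged; cmd=(-0.500, 7.000, 6.250°) → follower=(2.000, 39.000, 48.250°)
step 5: Δleader=(7.000, -22.000, 20.000°), engaged; cmd=(6.500, -24.000, 4.500°) → follower=(8.500, 15.000, 52.750°)
step 6: Δleader=(16.000, -22.000, -16.000°), engaged; cmd=(15.500, -24.000, -4.500°) → follower=(24.000, -9.000, 48.250°)


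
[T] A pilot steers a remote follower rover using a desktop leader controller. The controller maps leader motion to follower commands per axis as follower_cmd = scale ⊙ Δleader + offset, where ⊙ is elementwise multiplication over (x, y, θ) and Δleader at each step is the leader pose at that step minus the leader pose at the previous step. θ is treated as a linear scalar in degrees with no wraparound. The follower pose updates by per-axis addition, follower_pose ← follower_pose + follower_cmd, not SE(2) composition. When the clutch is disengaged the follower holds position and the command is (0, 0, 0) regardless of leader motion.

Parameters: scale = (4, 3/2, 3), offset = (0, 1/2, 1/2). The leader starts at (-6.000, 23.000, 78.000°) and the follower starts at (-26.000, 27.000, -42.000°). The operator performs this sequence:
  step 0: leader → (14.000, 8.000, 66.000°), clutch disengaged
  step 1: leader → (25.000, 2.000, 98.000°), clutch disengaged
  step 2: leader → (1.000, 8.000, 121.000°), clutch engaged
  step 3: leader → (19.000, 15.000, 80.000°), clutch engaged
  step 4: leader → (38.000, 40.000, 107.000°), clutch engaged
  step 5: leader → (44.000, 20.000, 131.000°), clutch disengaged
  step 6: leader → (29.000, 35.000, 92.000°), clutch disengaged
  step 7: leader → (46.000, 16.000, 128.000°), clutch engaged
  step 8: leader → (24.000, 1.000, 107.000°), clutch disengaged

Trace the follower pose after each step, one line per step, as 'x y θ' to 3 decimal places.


step 0: Δleader=(20.000, -15.000, -12.000°), disengaged; cmd=(0,0,0) → follower holds at (-26.000, 27.000, -42.000°)
step 1: Δleader=(11.000, -6.000, 32.000°), disengaged; cmd=(0,0,0) → follower holds at (-26.000, 27.000, -42.000°)
step 2: Δleader=(-24.000, 6.000, 23.000°), engaged; cmd=(-96.000, 9.500, 69.500°) → follower=(-122.000, 36.500, 27.500°)
step 3: Δleader=(18.000, 7.000, -41.000°), engaged; cmd=(72.000, 11.000, -122.500°) → follower=(-50.000, 47.500, -95.000°)
step 4: Δleader=(19.000, 25.000, 27.000°), engaged; cmd=(76.000, 38.000, 81.500°) → follower=(26.000, 85.500, -13.500°)
step 5: Δleader=(6.000, -20.000, 24.000°), disengaged; cmd=(0,0,0) → follower holds at (26.000, 85.500, -13.500°)
step 6: Δleader=(-15.000, 15.000, -39.000°), disengaged; cmd=(0,0,0) → follower holds at (26.000, 85.500, -13.500°)
step 7: Δleader=(17.000, -19.000, 36.000°), engaged; cmd=(68.000, -28.000, 108.500°) → follower=(94.000, 57.500, 95.000°)
step 8: Δleader=(-22.000, -15.000, -21.000°), disengaged; cmd=(0,0,0) → follower holds at (94.000, 57.500, 95.000°)

-26.000 27.000 -42.000
-26.000 27.000 -42.000
-122.000 36.500 27.500
-50.000 47.500 -95.000
26.000 85.500 -13.500
26.000 85.500 -13.500
26.000 85.500 -13.500
94.000 57.500 95.000
94.000 57.500 95.000


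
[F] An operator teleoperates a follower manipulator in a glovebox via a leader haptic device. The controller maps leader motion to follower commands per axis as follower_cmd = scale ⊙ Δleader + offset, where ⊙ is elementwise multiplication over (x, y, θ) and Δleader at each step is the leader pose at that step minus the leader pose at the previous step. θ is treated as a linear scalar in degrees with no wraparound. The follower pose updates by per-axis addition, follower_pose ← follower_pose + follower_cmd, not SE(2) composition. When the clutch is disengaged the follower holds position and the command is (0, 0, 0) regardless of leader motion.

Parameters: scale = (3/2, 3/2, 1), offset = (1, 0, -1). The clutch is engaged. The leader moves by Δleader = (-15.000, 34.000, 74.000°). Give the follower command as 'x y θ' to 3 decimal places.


axis x: 3/2·-15.000 + 1 = -21.500
axis y: 3/2·34.000 + 0 = 51.000
axis θ: 1·74.000 + -1 = 73.000

-21.500 51.000 73.000


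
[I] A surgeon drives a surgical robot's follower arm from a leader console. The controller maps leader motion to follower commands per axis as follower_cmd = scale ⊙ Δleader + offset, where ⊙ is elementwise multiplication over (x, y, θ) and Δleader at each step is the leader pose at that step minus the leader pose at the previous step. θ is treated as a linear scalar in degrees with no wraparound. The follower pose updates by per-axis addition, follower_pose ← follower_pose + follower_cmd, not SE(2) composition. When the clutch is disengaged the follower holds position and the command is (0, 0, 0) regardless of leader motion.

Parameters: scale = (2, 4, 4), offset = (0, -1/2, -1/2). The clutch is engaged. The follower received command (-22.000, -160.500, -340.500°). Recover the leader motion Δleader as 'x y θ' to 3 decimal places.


axis x: (-22.000 − 0) / (2) = -11.000
axis y: (-160.500 − -1/2) / (4) = -40.000
axis θ: (-340.500 − -1/2) / (4) = -85.000

-11.000 -40.000 -85.000


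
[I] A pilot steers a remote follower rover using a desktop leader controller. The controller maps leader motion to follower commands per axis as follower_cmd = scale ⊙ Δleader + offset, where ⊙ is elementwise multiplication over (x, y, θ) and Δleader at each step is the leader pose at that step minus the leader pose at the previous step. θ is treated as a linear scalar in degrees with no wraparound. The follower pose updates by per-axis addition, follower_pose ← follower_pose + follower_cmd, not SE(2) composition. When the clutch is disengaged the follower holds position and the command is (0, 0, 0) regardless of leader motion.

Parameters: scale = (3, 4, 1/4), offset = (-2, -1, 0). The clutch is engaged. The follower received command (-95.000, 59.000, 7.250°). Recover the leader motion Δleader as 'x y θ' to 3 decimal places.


-31.000 15.000 29.000

axis x: (-95.000 − -2) / (3) = -31.000
axis y: (59.000 − -1) / (4) = 15.000
axis θ: (7.250 − 0) / (1/4) = 29.000


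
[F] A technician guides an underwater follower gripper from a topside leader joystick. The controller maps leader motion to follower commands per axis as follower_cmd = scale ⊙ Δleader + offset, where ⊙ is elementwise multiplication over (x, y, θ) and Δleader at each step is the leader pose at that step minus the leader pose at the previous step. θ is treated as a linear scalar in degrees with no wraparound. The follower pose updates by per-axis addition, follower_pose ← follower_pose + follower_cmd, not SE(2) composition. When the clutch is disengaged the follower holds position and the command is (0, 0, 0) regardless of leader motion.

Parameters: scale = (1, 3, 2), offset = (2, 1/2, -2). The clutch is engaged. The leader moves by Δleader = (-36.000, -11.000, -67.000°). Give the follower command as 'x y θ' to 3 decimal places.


axis x: 1·-36.000 + 2 = -34.000
axis y: 3·-11.000 + 1/2 = -32.500
axis θ: 2·-67.000 + -2 = -136.000

-34.000 -32.500 -136.000


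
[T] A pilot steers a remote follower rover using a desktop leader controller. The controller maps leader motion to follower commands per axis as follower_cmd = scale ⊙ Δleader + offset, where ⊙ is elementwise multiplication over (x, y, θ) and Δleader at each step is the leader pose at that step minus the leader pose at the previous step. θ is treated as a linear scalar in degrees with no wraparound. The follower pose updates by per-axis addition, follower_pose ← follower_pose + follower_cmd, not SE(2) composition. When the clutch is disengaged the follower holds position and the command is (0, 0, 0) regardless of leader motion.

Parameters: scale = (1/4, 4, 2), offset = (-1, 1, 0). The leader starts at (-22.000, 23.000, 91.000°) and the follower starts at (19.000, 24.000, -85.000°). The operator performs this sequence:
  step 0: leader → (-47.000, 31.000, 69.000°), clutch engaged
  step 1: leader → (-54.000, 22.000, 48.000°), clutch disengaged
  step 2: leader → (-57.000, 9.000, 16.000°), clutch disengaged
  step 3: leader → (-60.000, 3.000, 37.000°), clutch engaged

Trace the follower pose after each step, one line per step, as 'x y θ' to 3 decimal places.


step 0: Δleader=(-25.000, 8.000, -22.000°), engaged; cmd=(-7.250, 33.000, -44.000°) → follower=(11.750, 57.000, -129.000°)
step 1: Δleader=(-7.000, -9.000, -21.000°), disengaged; cmd=(0,0,0) → follower holds at (11.750, 57.000, -129.000°)
step 2: Δleader=(-3.000, -13.000, -32.000°), disengaged; cmd=(0,0,0) → follower holds at (11.750, 57.000, -129.000°)
step 3: Δleader=(-3.000, -6.000, 21.000°), engaged; cmd=(-1.750, -23.000, 42.000°) → follower=(10.000, 34.000, -87.000°)

11.750 57.000 -129.000
11.750 57.000 -129.000
11.750 57.000 -129.000
10.000 34.000 -87.000


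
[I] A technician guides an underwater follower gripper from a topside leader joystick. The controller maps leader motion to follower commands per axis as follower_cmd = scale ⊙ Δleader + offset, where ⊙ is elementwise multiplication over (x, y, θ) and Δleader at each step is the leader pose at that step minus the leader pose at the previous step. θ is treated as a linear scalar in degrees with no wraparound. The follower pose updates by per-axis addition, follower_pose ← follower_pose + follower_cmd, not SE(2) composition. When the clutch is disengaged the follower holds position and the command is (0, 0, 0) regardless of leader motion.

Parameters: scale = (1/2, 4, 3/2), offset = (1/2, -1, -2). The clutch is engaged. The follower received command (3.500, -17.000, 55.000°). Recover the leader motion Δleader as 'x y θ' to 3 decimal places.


6.000 -4.000 38.000

axis x: (3.500 − 1/2) / (1/2) = 6.000
axis y: (-17.000 − -1) / (4) = -4.000
axis θ: (55.000 − -2) / (3/2) = 38.000


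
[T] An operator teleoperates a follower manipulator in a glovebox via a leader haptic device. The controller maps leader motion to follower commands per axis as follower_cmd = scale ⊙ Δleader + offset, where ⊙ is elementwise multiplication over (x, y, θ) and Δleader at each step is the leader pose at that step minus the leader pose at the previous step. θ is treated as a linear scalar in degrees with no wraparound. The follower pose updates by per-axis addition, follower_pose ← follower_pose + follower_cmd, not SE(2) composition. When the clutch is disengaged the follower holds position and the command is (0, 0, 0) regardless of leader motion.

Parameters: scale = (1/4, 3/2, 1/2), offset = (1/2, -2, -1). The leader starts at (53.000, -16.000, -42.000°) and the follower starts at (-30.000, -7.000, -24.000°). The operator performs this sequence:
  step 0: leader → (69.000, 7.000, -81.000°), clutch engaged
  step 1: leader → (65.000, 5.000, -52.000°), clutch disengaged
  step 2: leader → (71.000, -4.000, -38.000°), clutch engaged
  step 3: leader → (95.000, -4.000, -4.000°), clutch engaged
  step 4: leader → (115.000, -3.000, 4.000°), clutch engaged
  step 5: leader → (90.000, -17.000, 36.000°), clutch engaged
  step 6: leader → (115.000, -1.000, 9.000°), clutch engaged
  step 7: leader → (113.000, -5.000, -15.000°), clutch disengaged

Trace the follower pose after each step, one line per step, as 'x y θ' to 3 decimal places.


-25.500 25.500 -44.500
-25.500 25.500 -44.500
-23.500 10.000 -38.500
-17.000 8.000 -22.500
-11.500 7.500 -19.500
-17.250 -15.500 -4.500
-10.500 6.500 -19.000
-10.500 6.500 -19.000

step 0: Δleader=(16.000, 23.000, -39.000°), engaged; cmd=(4.500, 32.500, -20.500°) → follower=(-25.500, 25.500, -44.500°)
step 1: Δleader=(-4.000, -2.000, 29.000°), disengaged; cmd=(0,0,0) → follower holds at (-25.500, 25.500, -44.500°)
step 2: Δleader=(6.000, -9.000, 14.000°), engaged; cmd=(2.000, -15.500, 6.000°) → follower=(-23.500, 10.000, -38.500°)
step 3: Δleader=(24.000, 0.000, 34.000°), engaged; cmd=(6.500, -2.000, 16.000°) → follower=(-17.000, 8.000, -22.500°)
step 4: Δleader=(20.000, 1.000, 8.000°), engaged; cmd=(5.500, -0.500, 3.000°) → follower=(-11.500, 7.500, -19.500°)
step 5: Δleader=(-25.000, -14.000, 32.000°), engaged; cmd=(-5.750, -23.000, 15.000°) → follower=(-17.250, -15.500, -4.500°)
step 6: Δleader=(25.000, 16.000, -27.000°), engaged; cmd=(6.750, 22.000, -14.500°) → follower=(-10.500, 6.500, -19.000°)
step 7: Δleader=(-2.000, -4.000, -24.000°), disengaged; cmd=(0,0,0) → follower holds at (-10.500, 6.500, -19.000°)


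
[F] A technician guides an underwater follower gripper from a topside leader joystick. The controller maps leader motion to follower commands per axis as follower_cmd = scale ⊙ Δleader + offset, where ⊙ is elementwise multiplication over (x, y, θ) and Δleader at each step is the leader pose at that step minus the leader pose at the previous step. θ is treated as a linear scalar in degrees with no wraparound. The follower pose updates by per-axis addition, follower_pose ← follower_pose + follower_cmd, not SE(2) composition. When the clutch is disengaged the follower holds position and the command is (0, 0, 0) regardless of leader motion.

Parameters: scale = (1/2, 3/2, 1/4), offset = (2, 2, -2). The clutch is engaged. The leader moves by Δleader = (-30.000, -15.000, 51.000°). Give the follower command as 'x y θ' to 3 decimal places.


axis x: 1/2·-30.000 + 2 = -13.000
axis y: 3/2·-15.000 + 2 = -20.500
axis θ: 1/4·51.000 + -2 = 10.750

-13.000 -20.500 10.750


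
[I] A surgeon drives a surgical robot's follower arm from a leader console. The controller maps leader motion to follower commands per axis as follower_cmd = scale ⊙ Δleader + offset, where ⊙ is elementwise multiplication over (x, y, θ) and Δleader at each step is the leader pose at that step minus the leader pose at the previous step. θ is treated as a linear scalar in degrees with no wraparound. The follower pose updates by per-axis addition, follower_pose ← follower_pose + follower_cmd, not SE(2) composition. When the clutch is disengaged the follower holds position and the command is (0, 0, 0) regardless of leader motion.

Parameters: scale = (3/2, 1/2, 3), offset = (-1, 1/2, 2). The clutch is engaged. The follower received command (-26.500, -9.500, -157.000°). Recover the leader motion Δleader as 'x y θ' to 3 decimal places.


axis x: (-26.500 − -1) / (3/2) = -17.000
axis y: (-9.500 − 1/2) / (1/2) = -20.000
axis θ: (-157.000 − 2) / (3) = -53.000

-17.000 -20.000 -53.000
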